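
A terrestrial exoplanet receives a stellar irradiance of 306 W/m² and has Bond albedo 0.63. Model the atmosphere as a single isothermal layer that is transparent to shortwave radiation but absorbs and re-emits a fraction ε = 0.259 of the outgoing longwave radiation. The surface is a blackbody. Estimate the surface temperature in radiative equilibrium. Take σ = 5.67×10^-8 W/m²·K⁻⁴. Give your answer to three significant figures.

At the top of the atmosphere, σT_e⁴ = S(1−α)/4 = 28.30 W/m², giving T_e = 149.5 K.
For a single slab of emissivity ε, T_s⁴ = 2T_e⁴/(2−ε); thus T_s = 149.5·(1.149)^(1/4) = 154.7 K.

155 K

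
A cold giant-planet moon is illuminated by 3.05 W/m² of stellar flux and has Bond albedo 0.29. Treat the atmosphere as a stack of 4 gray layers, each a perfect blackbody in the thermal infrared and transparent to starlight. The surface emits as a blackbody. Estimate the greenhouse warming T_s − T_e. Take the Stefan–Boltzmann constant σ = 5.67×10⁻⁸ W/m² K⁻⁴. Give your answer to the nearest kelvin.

Top-of-atmosphere balance: σT_e⁴ = S(1−α)/4 = 0.5414 W/m² → T_e = 55.59 K.
Surface: T_s = (5)^¼·T_e = 83.12 K.
Warming: T_s − T_e = 27.54 K.

28 K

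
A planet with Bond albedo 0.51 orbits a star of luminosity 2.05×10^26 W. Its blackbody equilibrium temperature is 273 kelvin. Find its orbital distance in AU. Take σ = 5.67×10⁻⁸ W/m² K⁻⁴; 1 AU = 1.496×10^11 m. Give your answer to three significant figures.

0.532 AU

The flux needed for this T is 4σT⁴/(1−0.51) = 2571 W/m².
Then d = [L/(4πS)]^(1/2) = 7.966×10^10 m, i.e. 0.5325 AU.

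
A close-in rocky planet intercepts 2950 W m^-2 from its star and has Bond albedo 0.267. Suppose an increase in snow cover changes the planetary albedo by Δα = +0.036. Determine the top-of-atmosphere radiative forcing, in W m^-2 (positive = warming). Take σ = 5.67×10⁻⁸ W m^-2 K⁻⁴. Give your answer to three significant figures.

TOA radiative forcing: ΔF = −S·Δα/4 = −2950·(+0.036)/4 = -26.55 W m^-2.

-26.5 W m^-2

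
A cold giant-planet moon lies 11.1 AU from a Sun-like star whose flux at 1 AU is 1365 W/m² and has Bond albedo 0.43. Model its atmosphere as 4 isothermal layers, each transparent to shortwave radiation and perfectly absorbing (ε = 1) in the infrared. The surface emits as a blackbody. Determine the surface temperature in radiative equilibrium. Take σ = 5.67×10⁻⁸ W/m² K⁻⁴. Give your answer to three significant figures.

By the inverse-square law, S = 1365/11.1² = 11.08 W/m².
OLR = S(1−α)/4 = 1.579 W/m²; the top layer radiates at T_e = 72.64 K.
For an N-layer opaque stack, T_s⁴ = (N+1)T_e⁴, hence T_s = (5)^(1/4)×72.64 K = 108.6 K.

109 kelvin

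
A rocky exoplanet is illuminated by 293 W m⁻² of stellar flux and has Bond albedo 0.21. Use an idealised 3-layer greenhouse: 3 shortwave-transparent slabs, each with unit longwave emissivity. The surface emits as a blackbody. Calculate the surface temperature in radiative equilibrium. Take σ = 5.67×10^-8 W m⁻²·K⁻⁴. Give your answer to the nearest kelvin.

253 K

OLR = S(1−α)/4 = 57.87 W m⁻²; the top layer radiates at T_e = 178.7 K.
Layer-by-layer balance gives σT_s⁴ = (N+1)σT_e⁴, so T_s = 4^¼·178.7 = 252.8 K.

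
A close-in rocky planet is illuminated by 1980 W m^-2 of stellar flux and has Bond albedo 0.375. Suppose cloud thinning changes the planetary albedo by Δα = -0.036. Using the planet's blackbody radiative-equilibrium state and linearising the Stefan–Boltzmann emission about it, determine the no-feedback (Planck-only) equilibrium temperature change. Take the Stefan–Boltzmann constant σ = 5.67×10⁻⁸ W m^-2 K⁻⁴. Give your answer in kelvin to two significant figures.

Reference equilibrium: T_e = [S(1−α)/(4σ)]^(1/4) = 271.8 K.
TOA radiative forcing: ΔF = −S·Δα/4 = −1980·(-0.036)/4 = 17.82 W m^-2.
The Planck feedback parameter is 4σT_e³ = 4.553 W m^-2/K.
Hence the no-feedback warming is ΔF/(4σT_e³) = 3.91 K.

3.9 kelvin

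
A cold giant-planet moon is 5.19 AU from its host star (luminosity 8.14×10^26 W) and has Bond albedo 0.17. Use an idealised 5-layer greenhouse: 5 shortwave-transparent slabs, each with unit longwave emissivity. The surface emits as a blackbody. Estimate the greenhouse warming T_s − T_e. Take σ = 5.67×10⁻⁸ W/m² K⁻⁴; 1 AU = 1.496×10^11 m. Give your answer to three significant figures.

79.6 kelvin

d = 5.19 × 1.496×10^11 m = 7.764×10^11 m.
Flux at the orbit: S = L/(4πd²) = 8.14×10^26/(4π·(7.76×10^11)²) = 107.5 W/m².
The effective emission temperature is T_e = [S(1−α)/(4σ)]^¼ = 140.8 K.
T_s = (N+1)^(1/4)·T_e = 220.4 K.
Warming: T_s − T_e = 79.57 K.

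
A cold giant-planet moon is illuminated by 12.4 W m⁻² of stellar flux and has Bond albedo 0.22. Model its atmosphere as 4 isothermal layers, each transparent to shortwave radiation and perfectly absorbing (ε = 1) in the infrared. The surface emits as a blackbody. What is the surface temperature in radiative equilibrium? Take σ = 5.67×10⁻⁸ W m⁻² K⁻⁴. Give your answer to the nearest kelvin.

121 kelvin

The effective emission temperature is T_e = [S(1−α)/(4σ)]^¼ = 80.81 K.
With N = 4 opaque layers, T_s = (N+1)^(1/4)·T_e = 5^(1/4)·80.81 = 120.8 K.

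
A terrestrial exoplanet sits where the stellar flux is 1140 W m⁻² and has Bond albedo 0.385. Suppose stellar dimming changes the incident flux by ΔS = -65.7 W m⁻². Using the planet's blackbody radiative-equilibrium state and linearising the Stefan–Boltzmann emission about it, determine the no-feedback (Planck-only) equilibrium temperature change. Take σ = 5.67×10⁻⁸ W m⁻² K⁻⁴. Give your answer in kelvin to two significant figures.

Reference equilibrium: T_e = [S(1−α)/(4σ)]^(1/4) = 235.8 K.
TOA radiative forcing: ΔF = (1−α)ΔS/4 = 0.615·(-65.7)/4 = -10.10 W m⁻².
Planck response: λ_P = 4σT_e³ = 4·5.67×10⁻⁸·(235.8)³ = 2.973 W m⁻²/K.
Hence the no-feedback warming is ΔF/(4σT_e³) = -3.40 K.

-3.4 K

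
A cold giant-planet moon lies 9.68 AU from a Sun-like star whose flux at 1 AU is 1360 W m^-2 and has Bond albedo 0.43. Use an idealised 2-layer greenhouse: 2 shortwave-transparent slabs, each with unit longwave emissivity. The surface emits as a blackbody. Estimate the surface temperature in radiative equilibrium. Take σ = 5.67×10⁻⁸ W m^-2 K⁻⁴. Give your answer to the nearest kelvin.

102 kelvin

Irradiance scales as 1/d², so S = 1360 W m^-2 × (1/9.68)² = 14.51 W m^-2.
Top-of-atmosphere balance: σT_e⁴ = S(1−α)/4 = 2.068 W m^-2 → T_e = 77.72 K.
Layer-by-layer balance gives σT_s⁴ = (N+1)σT_e⁴, so T_s = 3^¼·77.72 = 102.3 K.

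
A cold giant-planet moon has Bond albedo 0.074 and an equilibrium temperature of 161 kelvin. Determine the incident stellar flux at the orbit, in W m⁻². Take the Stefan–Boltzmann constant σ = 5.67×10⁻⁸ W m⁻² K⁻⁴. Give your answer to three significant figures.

Invert the energy balance for S: S = 4σT⁴/(1−α).
σT⁴ = 5.67×10⁻⁸·(161)⁴ = 38.10 W m⁻².
So S = 4×38.10/(1−0.074) = 164.6 W m⁻².

165 W m⁻²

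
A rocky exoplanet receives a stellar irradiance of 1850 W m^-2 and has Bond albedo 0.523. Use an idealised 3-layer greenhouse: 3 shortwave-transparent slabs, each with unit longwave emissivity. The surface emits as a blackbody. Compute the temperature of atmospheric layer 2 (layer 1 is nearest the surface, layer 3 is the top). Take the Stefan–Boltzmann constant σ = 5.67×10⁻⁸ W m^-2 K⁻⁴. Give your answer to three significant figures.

OLR = S(1−α)/4 = 220.6 W m^-2; the top layer radiates at T_e = 249.8 K.
In the N-layer model, layer k (counted from the surface) has T_k = (N+1−k)^(1/4)·T_e.
T_2 = (2)^(1/4)·249.8 = 297.0 K.

297 K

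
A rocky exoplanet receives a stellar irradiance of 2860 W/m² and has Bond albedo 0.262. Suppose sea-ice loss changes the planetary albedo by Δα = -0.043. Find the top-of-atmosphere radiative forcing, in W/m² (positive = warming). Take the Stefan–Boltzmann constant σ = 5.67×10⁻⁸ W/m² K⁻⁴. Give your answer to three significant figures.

ΔF = −(S/4)Δα = −(2860/4)×(-0.043) = 30.74 W/m².

30.7 W/m²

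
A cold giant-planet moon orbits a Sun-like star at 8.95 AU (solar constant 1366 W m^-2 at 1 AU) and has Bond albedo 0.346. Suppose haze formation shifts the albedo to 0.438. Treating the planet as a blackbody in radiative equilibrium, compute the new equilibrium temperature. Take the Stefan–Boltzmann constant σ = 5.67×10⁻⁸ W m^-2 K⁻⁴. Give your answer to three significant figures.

80.6 kelvin

Flux at the orbit: S = 1366/(8.95)² = 17.05 W m^-2.
New equilibrium: T₂ = [(1−0.438)·17.05/(4σ)]^(1/4) = 80.63 K.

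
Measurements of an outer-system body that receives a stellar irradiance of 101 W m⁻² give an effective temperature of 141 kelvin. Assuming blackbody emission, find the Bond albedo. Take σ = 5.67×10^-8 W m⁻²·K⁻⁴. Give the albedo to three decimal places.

0.112

From σT⁴ = S(1−α)/4 we invert for α: 1−α = 4σT⁴/S.
4σT⁴ = 4·5.67×10⁻⁸·(141)⁴ = 89.64 W m⁻².
1−α = 89.64/101.0 = 0.8876, so α = 0.1124.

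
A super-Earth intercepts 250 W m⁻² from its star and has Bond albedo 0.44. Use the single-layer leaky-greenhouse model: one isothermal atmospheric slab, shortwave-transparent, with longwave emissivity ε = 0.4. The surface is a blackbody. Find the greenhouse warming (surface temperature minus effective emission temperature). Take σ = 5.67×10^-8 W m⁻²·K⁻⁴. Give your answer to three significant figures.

Effective emission temperature (TOA balance): σT_e⁴ = S(1−α)/4 = 35.00 W m⁻² → T_e = 157.6 K.
Surface balance with a leaky layer gives σT_s⁴ = σT_e⁴·2/(2−ε), so T_s = T_e·[2/(2−0.4)]^(1/4) = 166.7 K.
The atmosphere warms the surface by 9.043 K.

9.04 kelvin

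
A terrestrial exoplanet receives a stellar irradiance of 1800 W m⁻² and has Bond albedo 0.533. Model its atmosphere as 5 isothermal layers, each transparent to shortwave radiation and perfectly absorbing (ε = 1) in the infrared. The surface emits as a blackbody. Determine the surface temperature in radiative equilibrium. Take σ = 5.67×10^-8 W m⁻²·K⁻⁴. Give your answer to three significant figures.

OLR = S(1−α)/4 = 210.1 W m⁻²; the top layer radiates at T_e = 246.7 K.
For an N-layer opaque stack, T_s⁴ = (N+1)T_e⁴, hence T_s = (6)^(1/4)×246.7 K = 386.2 K.

386 K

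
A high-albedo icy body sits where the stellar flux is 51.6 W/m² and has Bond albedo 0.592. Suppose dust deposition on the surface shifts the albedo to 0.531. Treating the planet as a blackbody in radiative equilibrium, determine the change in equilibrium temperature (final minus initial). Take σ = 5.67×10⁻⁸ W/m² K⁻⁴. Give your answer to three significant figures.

Before: T₁ = [51.60·0.408/(4σ)]^(1/4) = 98.16 K.
With α = 0.531, T₂ = 101.6 K.
ΔT = T₂ − T₁ = 3.479 K.

3.48 K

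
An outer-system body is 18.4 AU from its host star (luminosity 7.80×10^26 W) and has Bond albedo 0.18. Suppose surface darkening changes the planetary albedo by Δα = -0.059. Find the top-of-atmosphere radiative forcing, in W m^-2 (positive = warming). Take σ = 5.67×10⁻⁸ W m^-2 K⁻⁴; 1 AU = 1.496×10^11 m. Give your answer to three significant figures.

Orbital distance: d = 18.4 AU = 2.753×10^12 m.
Spreading L over a sphere of radius d: S = 7.80×10^26/(4π·2.75×10^12²) = 8.192 W m^-2.
ΔF = −(S/4)Δα = −(8.192/4)×(-0.059) = 0.1208 W m^-2.

0.121 W m^-2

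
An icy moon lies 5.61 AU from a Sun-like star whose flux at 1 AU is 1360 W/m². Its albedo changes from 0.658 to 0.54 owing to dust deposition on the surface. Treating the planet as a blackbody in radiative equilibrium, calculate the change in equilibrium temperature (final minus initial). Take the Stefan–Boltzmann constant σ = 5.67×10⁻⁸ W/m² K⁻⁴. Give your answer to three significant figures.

By the inverse-square law, S = 1360/5.61² = 43.21 W/m².
Initial: T₁ = [S(1−0.658)/(4σ)]^(1/4) = 89.85 K.
With α = 0.54, T₂ = 96.76 K.
Change: 96.76 − 89.85 = 6.911 K.

6.91 K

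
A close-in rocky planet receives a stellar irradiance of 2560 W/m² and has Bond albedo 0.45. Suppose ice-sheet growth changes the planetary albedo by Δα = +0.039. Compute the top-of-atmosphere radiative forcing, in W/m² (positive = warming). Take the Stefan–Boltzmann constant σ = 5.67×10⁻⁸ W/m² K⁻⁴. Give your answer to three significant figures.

-25.0 W/m²

The change in absorbed flux is Δ[S(1−α)/4] = −SΔα/4 = -24.96 W/m².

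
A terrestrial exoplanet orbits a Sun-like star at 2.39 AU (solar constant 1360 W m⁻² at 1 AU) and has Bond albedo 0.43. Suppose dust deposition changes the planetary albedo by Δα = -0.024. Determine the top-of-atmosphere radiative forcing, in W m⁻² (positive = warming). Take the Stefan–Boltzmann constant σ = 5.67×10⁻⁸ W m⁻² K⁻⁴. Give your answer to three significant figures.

Flux at the orbit: S = 1360/(2.39)² = 238.1 W m⁻².
ΔF = −(S/4)Δα = −(238.1/4)×(-0.024) = 1.429 W m⁻².

1.43 W m⁻²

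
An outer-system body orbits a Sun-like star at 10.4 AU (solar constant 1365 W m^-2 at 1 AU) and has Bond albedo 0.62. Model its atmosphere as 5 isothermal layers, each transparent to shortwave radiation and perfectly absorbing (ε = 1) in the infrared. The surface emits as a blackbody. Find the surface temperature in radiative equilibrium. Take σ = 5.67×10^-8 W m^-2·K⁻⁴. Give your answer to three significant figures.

106 kelvin

Irradiance scales as 1/d², so S = 1365 W m^-2 × (1/10.4)² = 12.62 W m^-2.
Top-of-atmosphere balance: σT_e⁴ = S(1−α)/4 = 1.199 W m^-2 → T_e = 67.81 K.
For an N-layer opaque stack, T_s⁴ = (N+1)T_e⁴, hence T_s = (6)^(1/4)×67.81 K = 106.1 K.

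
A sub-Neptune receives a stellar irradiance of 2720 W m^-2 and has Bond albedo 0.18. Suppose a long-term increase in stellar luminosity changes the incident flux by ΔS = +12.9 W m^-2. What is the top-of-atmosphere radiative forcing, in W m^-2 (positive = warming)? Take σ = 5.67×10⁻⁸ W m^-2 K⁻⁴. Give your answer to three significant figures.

2.64 W m^-2

ΔF = Δ[S(1−α)]/4 = (1−0.18)·+12.9/4 = 2.645 W m^-2.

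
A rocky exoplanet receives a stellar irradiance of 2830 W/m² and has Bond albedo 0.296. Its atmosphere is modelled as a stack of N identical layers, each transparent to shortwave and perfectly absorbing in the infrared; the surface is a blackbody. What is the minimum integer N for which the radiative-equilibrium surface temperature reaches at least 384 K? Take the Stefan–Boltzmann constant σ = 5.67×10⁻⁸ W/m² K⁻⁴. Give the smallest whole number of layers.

2

OLR = S(1−α)/4 = 498.1 W/m²; the top layer radiates at T_e = 306.1 K.
T_s = (N+1)^(1/4)·T_e ≥ 384 K requires N+1 ≥ (T_s/T_e)⁴ = (384/306.1)⁴ = 2.475.
Rounding up, N = 2.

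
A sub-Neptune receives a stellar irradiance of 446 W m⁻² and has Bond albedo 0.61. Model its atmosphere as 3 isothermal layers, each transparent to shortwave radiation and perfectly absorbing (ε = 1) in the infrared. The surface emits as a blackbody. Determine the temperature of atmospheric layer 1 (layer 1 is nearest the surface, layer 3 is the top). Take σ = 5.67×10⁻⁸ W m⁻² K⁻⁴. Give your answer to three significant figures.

The effective emission temperature is T_e = [S(1−α)/(4σ)]^¼ = 166.4 K.
Each opaque layer satisfies 2T_j⁴ = T_{j−1}⁴ + T_{j+1}⁴, giving T_k⁴ = (N+1−k)T_e⁴.
With k = 1: T_1 = (3+1−1)^¼·166.4 K = 219.0 K.

219 K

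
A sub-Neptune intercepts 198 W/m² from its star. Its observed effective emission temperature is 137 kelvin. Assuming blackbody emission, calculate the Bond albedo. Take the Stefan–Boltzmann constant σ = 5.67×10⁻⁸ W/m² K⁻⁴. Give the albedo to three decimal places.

0.596

Energy balance: S(1−α)/4 = σT⁴, so 1−α = 4σT⁴/S.
σT⁴ = 19.97 W/m², so 4σT⁴ = 79.90 W/m².
Hence α = 1 − 79.90/198.0 = 0.5965.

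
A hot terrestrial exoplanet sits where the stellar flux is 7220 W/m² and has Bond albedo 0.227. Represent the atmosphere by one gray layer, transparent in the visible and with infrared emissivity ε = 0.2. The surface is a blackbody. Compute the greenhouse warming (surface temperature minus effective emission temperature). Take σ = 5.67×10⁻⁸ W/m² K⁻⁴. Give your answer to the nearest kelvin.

11 K

At the top of the atmosphere, σT_e⁴ = S(1−α)/4 = 1395 W/m², giving T_e = 396.1 K.
The surface balance (absorbed SW + ε·downward IR = σT_s⁴) with T_a⁴ = T_s⁴/2 reduces to T_s = T_e·[2/(2−ε)]^¼ = 406.6 K.
T_s − T_e = 406.6 − 396.1 = 10.57 K.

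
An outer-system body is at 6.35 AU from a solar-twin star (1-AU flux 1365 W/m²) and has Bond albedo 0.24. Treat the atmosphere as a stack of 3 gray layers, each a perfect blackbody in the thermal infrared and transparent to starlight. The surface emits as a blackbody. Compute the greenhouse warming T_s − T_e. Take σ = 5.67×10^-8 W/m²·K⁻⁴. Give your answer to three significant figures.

42.7 K

Flux at the orbit: S = 1365/(6.35)² = 33.85 W/m².
OLR = S(1−α)/4 = 6.432 W/m²; the top layer radiates at T_e = 103.2 K.
T_s = (N+1)^(1/4)·T_e = 145.9 K.
So the greenhouse effect raises the surface by 145.9 − 103.2 = 42.75 K.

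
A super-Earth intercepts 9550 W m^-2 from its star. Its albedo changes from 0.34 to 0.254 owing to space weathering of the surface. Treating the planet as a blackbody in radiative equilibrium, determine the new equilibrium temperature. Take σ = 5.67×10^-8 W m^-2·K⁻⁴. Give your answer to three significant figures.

New equilibrium: T₂ = [(1−0.254)·9550/(4σ)]^(1/4) = 421.0 K.

421 K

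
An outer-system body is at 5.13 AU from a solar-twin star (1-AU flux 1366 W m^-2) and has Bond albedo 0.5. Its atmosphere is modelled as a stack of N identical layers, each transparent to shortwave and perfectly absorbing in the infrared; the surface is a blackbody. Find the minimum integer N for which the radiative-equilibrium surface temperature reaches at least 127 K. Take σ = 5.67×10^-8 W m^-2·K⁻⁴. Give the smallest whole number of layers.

Irradiance scales as 1/d², so S = 1366 W m^-2 × (1/5.13)² = 51.91 W m^-2.
OLR = S(1−α)/4 = 6.488 W m^-2; the top layer radiates at T_e = 103.4 K.
T_s = (N+1)^(1/4)·T_e ≥ 127 K requires N+1 ≥ (T_s/T_e)⁴ = (127/103.4)⁴ = 2.273.
Rounding up, N = 2.

2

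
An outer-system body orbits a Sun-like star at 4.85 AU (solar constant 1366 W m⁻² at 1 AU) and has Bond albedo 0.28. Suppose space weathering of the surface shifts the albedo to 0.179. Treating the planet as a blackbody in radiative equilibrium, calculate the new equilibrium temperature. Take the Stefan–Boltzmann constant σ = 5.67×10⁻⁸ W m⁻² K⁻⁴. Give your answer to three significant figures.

By the inverse-square law, S = 1366/4.85² = 58.07 W m⁻².
With the new albedo, S(1−α₂)/4 = 11.92 W m⁻², so T₂ = 120.4 K.

120 kelvin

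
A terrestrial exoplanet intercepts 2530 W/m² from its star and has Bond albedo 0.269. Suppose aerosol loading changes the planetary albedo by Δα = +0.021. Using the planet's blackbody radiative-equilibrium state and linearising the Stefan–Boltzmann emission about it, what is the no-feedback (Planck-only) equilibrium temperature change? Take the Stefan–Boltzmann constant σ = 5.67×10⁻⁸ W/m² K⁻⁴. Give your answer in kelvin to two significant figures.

The baseline emission temperature is T_e = 300.5 K.
TOA radiative forcing: ΔF = −S·Δα/4 = −2530·(+0.021)/4 = -13.28 W/m².
Planck response: λ_P = 4σT_e³ = 4·5.67×10⁻⁸·(300.5)³ = 6.154 W/m²/K.
Hence the no-feedback warming is ΔF/(4σT_e³) = -2.16 K.

-2.2 K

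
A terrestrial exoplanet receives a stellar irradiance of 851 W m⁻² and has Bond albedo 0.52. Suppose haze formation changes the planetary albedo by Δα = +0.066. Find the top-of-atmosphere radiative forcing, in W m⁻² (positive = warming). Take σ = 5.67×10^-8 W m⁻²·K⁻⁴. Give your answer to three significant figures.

The change in absorbed flux is Δ[S(1−α)/4] = −SΔα/4 = -14.04 W m⁻².

-14.0 W m⁻²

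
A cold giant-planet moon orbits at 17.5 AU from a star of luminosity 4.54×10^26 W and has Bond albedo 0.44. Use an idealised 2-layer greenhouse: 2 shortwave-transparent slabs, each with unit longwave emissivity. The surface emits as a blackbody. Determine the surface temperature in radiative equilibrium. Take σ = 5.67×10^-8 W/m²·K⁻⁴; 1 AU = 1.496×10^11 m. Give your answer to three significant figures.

79.0 K

Orbital distance: d = 17.5 AU = 2.618×10^12 m.
Spreading L over a sphere of radius d: S = 4.54×10^26/(4π·2.62×10^12²) = 5.271 W/m².
Top-of-atmosphere balance: σT_e⁴ = S(1−α)/4 = 0.7380 W/m² → T_e = 60.06 K.
Layer-by-layer balance gives σT_s⁴ = (N+1)σT_e⁴, so T_s = 3^¼·60.06 = 79.05 K.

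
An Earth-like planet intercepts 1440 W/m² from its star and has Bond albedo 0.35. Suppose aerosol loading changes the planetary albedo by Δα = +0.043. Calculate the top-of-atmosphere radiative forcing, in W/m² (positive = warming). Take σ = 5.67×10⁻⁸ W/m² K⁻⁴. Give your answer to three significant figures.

TOA radiative forcing: ΔF = −S·Δα/4 = −1440·(+0.043)/4 = -15.48 W/m².

-15.5 W/m²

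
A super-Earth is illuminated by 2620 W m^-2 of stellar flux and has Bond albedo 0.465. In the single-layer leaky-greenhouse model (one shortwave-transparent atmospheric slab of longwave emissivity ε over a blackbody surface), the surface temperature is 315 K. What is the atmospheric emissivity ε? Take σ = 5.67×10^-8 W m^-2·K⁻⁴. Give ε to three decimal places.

First, T_e = [2620·(1−0.465)/(4σ)]^(1/4) = 280.4 K.
Since (2−ε)/2 = (T_e/T_s)⁴ = 0.6277, ε = 0.7445.

0.745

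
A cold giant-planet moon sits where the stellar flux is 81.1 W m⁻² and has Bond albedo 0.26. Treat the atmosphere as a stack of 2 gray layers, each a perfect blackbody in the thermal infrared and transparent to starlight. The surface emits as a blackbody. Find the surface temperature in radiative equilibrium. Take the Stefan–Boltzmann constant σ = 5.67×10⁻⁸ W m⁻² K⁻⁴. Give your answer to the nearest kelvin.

Top-of-atmosphere balance: σT_e⁴ = S(1−α)/4 = 15.00 W m⁻² → T_e = 127.5 K.
For an N-layer opaque stack, T_s⁴ = (N+1)T_e⁴, hence T_s = (3)^(1/4)×127.5 K = 167.9 K.

168 K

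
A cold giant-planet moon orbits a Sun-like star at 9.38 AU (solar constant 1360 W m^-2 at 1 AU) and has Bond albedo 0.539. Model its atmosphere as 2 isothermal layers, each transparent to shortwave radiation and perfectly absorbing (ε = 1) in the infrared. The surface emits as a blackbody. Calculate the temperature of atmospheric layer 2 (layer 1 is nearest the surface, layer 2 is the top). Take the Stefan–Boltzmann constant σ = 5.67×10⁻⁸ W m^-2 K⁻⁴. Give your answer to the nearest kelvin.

75 K

Irradiance scales as 1/d², so S = 1360 W m^-2 × (1/9.38)² = 15.46 W m^-2.
OLR = S(1−α)/4 = 1.781 W m^-2; the top layer radiates at T_e = 74.87 K.
In the N-layer model, layer k (counted from the surface) has T_k = (N+1−k)^(1/4)·T_e.
T_2 = (1)^(1/4)·74.87 = 74.87 K.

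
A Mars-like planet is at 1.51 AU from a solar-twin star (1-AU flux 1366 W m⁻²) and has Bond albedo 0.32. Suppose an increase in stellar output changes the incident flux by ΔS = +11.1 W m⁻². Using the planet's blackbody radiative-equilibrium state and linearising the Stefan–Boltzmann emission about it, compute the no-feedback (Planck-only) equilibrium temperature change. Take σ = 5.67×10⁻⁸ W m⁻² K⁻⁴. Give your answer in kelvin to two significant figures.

0.95 K

Irradiance scales as 1/d², so S = 1366 W m⁻² × (1/1.51)² = 599.1 W m⁻².
Reference equilibrium: T_e = [S(1−α)/(4σ)]^(1/4) = 205.9 K.
TOA radiative forcing: ΔF = (1−α)ΔS/4 = 0.68·(+11.1)/4 = 1.887 W m⁻².
The Planck feedback parameter is 4σT_e³ = 1.979 W m⁻²/K.
ΔT₀ = ΔF/λ_P = 1.887/1.979 = 0.954 K.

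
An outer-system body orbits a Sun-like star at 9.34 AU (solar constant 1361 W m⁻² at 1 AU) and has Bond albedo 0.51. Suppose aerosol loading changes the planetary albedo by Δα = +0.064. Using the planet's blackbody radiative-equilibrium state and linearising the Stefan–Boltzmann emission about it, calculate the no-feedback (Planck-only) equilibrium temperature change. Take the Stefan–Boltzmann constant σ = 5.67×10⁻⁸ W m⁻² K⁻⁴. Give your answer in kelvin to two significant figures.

-2.5 K

Flux at the orbit: S = 1361/(9.34)² = 15.60 W m⁻².
The baseline emission temperature is T_e = 76.20 K.
ΔF = −(S/4)Δα = −(15.60/4)×(+0.064) = -0.2496 W m⁻².
Linearising σT⁴ gives d(σT⁴)/dT = 4σT_e³ = 0.1003 W m⁻² per K.
ΔT₀ = ΔF/λ_P = -0.2496/0.1003 = -2.49 K.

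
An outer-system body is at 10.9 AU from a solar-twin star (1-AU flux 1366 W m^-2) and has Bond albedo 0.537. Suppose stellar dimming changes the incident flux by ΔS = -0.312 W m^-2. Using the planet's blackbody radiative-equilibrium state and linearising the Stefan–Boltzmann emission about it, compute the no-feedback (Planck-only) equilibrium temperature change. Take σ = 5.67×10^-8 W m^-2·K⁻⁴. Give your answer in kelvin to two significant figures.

Irradiance scales as 1/d², so S = 1366 W m^-2 × (1/10.9)² = 11.50 W m^-2.
Unperturbed T_e = [11.50·(1−0.537)/(4σ)]^¼ = 69.60 K.
TOA radiative forcing: ΔF = (1−α)ΔS/4 = 0.463·(-0.312)/4 = -0.03611 W m^-2.
Planck response: λ_P = 4σT_e³ = 4·5.67×10⁻⁸·(69.60)³ = 0.07648 W m^-2/K.
ΔT₀ = ΔF/λ_P = -0.03611/0.07648 = -0.472 K.

-0.47 kelvin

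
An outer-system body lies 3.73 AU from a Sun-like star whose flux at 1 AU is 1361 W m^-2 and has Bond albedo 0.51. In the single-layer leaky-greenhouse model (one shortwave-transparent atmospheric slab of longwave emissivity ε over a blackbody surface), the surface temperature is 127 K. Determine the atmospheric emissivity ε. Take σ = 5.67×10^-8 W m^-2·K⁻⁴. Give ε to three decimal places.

Irradiance scales as 1/d², so S = 1361 W m^-2 × (1/3.73)² = 97.82 W m^-2.
First, T_e = [97.82·(1−0.51)/(4σ)]^(1/4) = 120.6 K.
Since (2−ε)/2 = (T_e/T_s)⁴ = 0.8124, ε = 0.3752.

0.375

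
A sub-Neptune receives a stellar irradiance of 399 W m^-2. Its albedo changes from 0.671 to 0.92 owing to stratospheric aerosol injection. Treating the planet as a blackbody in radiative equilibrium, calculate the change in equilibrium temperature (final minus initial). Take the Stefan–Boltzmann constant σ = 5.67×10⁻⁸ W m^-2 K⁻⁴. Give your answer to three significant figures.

-46.2 K

Initial: T₁ = [S(1−0.671)/(4σ)]^(1/4) = 155.1 K.
Final:   T₂ = [S(1−0.92)/(4σ)]^(1/4) = 108.9 K.
Change: 108.9 − 155.1 = -46.19 K.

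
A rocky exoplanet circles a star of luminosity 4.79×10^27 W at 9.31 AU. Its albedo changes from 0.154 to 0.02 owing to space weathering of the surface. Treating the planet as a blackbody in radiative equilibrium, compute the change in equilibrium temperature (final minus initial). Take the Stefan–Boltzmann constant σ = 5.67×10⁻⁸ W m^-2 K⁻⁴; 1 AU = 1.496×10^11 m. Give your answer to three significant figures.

6.16 K

Orbital distance: d = 9.31 AU = 1.393×10^12 m.
Spreading L over a sphere of radius d: S = 4.79×10^27/(4π·1.39×10^12²) = 196.5 W m^-2.
Before: T₁ = [196.5·0.846/(4σ)]^(1/4) = 164.5 K.
After:  T₂ = [196.5·0.98/(4σ)]^(1/4) = 170.7 K.
ΔT = T₂ − T₁ = 6.161 K.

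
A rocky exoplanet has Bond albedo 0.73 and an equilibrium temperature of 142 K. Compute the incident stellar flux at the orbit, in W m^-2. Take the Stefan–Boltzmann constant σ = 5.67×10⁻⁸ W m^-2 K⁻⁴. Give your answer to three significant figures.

Invert the energy balance for S: S = 4σT⁴/(1−α).
The emitted flux is σT⁴ = 23.05 W m^-2.
S = 4·23.05/0.27 = 341.5 W m^-2.

342 W m^-2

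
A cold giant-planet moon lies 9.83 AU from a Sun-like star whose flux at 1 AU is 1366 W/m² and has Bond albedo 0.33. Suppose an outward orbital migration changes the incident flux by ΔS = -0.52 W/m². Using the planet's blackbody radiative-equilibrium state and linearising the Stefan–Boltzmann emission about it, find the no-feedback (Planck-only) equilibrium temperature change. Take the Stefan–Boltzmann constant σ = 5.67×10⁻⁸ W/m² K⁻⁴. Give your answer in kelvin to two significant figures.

By the inverse-square law, S = 1366/9.83² = 14.14 W/m².
Unperturbed T_e = [14.14·(1−0.33)/(4σ)]^¼ = 80.39 K.
ΔF = Δ[S(1−α)]/4 = (1−0.33)·-0.52/4 = -0.08710 W/m².
Linearising σT⁴ gives d(σT⁴)/dT = 4σT_e³ = 0.1178 W/m² per K.
ΔT₀ = ΔF/λ_P = -0.08710/0.1178 = -0.739 K.

-0.74 kelvin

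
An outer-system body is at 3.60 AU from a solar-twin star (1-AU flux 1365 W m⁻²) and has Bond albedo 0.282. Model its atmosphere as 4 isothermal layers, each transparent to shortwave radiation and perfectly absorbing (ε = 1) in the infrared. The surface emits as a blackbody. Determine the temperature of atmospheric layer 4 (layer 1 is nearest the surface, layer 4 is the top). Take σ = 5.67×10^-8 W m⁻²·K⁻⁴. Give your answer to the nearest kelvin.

By the inverse-square law, S = 1365/3.60² = 105.3 W m⁻².
Top-of-atmosphere balance: σT_e⁴ = S(1−α)/4 = 18.91 W m⁻² → T_e = 135.1 K.
Each opaque layer satisfies 2T_j⁴ = T_{j−1}⁴ + T_{j+1}⁴, giving T_k⁴ = (N+1−k)T_e⁴.
With k = 4: T_4 = (4+1−4)^¼·135.1 K = 135.1 K.

135 kelvin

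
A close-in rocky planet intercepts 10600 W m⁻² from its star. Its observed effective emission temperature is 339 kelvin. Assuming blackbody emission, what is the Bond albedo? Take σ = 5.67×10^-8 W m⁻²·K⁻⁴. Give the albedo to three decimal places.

0.717

From σT⁴ = S(1−α)/4 we invert for α: 1−α = 4σT⁴/S.
σT⁴ = 748.8 W m⁻², so 4σT⁴ = 2995 W m⁻².
1−α = 2995/10600 = 0.2826, so α = 0.7174.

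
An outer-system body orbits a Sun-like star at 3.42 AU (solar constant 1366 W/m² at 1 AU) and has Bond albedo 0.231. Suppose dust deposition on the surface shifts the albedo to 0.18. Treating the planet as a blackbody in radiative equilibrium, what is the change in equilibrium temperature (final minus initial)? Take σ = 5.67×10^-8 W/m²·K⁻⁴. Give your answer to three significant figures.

Irradiance scales as 1/d², so S = 1366 W/m² × (1/3.42)² = 116.8 W/m².
Before: T₁ = [116.8·0.769/(4σ)]^(1/4) = 141.1 K.
With α = 0.18, T₂ = 143.3 K.
ΔT = T₂ − T₁ = 2.283 K.

2.28 K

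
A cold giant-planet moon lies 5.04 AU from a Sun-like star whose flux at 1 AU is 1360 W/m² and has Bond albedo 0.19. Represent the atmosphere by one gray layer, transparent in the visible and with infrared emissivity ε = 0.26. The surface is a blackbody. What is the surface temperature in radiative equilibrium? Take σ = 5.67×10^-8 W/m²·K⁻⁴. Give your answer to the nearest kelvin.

122 kelvin

Irradiance scales as 1/d², so S = 1360 W/m² × (1/5.04)² = 53.54 W/m².
At the top of the atmosphere, σT_e⁴ = S(1−α)/4 = 10.84 W/m², giving T_e = 117.6 K.
Surface balance with a leaky layer gives σT_s⁴ = σT_e⁴·2/(2−ε), so T_s = T_e·[2/(2−0.26)]^(1/4) = 121.8 K.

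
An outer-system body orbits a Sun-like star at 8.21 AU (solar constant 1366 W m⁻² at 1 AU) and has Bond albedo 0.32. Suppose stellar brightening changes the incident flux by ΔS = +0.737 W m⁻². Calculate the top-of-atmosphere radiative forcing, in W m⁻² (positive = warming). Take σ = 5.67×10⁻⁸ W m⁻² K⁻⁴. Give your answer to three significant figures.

Irradiance scales as 1/d², so S = 1366 W m⁻² × (1/8.21)² = 20.27 W m⁻².
Only a fraction (1−α) is absorbed and it's spread over 4πR², so ΔF = (1−α)ΔS/4 = 0.1253 W m⁻².

0.125 W m⁻²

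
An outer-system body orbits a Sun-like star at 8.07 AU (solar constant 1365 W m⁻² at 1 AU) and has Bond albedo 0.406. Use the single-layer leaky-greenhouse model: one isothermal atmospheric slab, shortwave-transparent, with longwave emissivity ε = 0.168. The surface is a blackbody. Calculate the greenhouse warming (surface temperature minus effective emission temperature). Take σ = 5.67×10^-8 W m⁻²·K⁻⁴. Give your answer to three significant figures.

By the inverse-square law, S = 1365/8.07² = 20.96 W m⁻².
The planet radiates to space at T_e = [S(1−α)/(4σ)]^(1/4) = 86.08 K.
The surface balance (absorbed SW + ε·downward IR = σT_s⁴) with T_a⁴ = T_s⁴/2 reduces to T_s = T_e·[2/(2−ε)]^¼ = 87.98 K.
The atmosphere warms the surface by 1.909 K.

1.91 K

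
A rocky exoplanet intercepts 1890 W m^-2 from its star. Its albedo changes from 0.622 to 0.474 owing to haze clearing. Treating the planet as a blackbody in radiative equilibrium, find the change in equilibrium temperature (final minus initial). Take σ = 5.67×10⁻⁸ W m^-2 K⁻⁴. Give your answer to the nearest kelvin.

20 K

With α = 0.622, T₁ = 236.9 K.
After:  T₂ = [1890·0.526/(4σ)]^(1/4) = 257.3 K.
Change: 257.3 − 236.9 = 20.40 K.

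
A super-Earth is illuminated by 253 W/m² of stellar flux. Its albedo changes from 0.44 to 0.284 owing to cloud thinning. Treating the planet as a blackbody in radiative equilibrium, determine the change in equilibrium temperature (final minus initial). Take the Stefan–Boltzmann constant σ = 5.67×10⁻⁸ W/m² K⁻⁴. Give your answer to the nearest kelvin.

10 K

Before: T₁ = [253.0·0.56/(4σ)]^(1/4) = 158.1 K.
With α = 0.284, T₂ = 168.1 K.
ΔT = T₂ − T₁ = 10.02 K.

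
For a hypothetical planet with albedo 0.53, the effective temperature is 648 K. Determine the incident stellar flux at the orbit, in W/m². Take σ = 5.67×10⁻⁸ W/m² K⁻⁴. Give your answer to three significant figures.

Invert the energy balance for S: S = 4σT⁴/(1−α).
The emitted flux is σT⁴ = 9997 W/m².
S = 4·9997/0.47 = 85080 W/m².

85100 W/m²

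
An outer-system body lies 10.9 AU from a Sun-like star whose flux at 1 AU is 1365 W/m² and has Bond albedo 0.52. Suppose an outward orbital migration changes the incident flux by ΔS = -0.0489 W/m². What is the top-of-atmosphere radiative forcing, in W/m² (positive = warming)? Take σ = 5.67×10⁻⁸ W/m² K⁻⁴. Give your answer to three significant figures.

-0.00587 W/m²

Irradiance scales as 1/d², so S = 1365 W/m² × (1/10.9)² = 11.49 W/m².
Only a fraction (1−α) is absorbed and it's spread over 4πR², so ΔF = (1−α)ΔS/4 = -0.005868 W/m².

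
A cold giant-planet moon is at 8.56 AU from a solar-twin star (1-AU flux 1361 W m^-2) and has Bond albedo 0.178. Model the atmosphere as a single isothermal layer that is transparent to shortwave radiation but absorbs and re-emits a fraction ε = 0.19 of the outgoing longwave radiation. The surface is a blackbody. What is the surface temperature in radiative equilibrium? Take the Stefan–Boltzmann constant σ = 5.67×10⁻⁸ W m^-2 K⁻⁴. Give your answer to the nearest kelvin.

93 K

Flux at the orbit: S = 1361/(8.56)² = 18.57 W m^-2.
Effective emission temperature (TOA balance): σT_e⁴ = S(1−α)/4 = 3.817 W m^-2 → T_e = 90.58 K.
For a single slab of emissivity ε, T_s⁴ = 2T_e⁴/(2−ε); thus T_s = 90.58·(1.105)^(1/4) = 92.87 K.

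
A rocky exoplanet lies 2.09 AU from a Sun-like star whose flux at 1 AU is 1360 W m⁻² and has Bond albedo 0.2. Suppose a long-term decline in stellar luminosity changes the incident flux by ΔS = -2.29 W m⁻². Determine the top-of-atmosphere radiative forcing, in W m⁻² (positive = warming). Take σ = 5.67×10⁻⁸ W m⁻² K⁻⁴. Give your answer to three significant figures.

-0.458 W m⁻²

Irradiance scales as 1/d², so S = 1360 W m⁻² × (1/2.09)² = 311.3 W m⁻².
Only a fraction (1−α) is absorbed and it's spread over 4πR², so ΔF = (1−α)ΔS/4 = -0.4580 W m⁻².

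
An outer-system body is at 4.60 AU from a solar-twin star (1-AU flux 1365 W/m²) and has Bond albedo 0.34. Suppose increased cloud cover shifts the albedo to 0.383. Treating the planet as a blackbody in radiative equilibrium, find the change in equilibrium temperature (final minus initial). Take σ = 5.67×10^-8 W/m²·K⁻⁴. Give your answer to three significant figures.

Flux at the orbit: S = 1365/(4.60)² = 64.51 W/m².
With α = 0.34, T₁ = 117.1 K.
Final:   T₂ = [S(1−0.383)/(4σ)]^(1/4) = 115.1 K.
Change: 115.1 − 117.1 = -1.955 K.

-1.95 K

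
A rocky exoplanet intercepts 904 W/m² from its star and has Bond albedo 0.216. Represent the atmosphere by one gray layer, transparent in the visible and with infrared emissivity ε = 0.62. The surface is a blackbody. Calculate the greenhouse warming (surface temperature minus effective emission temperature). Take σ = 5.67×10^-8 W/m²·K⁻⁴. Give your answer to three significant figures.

At the top of the atmosphere, σT_e⁴ = S(1−α)/4 = 177.2 W/m², giving T_e = 236.4 K.
The surface balance (absorbed SW + ε·downward IR = σT_s⁴) with T_a⁴ = T_s⁴/2 reduces to T_s = T_e·[2/(2−ε)]^¼ = 259.4 K.
T_s − T_e = 259.4 − 236.4 = 22.98 K.

23.0 K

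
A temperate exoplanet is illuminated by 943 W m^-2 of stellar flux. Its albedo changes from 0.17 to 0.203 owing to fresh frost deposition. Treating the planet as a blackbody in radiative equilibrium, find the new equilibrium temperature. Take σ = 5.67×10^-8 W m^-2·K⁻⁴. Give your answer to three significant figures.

With the new albedo, S(1−α₂)/4 = 187.9 W m^-2, so T₂ = 239.9 K.

240 K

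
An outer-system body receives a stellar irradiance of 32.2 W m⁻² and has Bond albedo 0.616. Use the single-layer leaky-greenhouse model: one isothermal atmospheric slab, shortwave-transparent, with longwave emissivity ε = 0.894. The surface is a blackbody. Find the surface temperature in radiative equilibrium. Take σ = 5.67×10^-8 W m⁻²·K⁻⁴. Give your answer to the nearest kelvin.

At the top of the atmosphere, σT_e⁴ = S(1−α)/4 = 3.091 W m⁻², giving T_e = 85.93 K.
Surface balance with a leaky layer gives σT_s⁴ = σT_e⁴·2/(2−ε), so T_s = T_e·[2/(2−0.894)]^(1/4) = 99.64 K.

100 K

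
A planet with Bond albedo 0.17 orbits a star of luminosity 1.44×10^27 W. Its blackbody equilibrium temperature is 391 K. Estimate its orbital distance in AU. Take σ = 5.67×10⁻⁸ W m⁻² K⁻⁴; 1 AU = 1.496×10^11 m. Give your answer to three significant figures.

0.895 AU

Required flux: S = 4σT⁴/(1−α) = 6387 W m⁻².
S = L/(4πd²) → d = √(L/4πS) = √(1.44×10^27/(4π·6387)) = 1.339×10^11 m = 0.8954 AU.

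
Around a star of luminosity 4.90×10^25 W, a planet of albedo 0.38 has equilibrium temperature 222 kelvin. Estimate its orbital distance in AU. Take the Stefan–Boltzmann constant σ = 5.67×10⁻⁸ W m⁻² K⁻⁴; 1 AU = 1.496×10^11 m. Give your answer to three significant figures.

The flux needed for this T is 4σT⁴/(1−0.38) = 888.5 W m⁻².
Then d = [L/(4πS)]^(1/2) = 6.625×10^10 m, i.e. 0.4428 AU.

0.443 AU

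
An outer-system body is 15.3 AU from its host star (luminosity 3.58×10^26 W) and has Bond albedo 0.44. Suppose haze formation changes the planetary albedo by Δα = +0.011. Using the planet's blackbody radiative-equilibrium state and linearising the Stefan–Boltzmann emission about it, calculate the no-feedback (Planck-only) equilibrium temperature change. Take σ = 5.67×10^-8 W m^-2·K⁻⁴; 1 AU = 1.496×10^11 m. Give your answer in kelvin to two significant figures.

-0.30 K

d = 15.3 × 1.496×10^11 m = 2.289×10^12 m.
Flux at the orbit: S = L/(4πd²) = 3.58×10^26/(4π·(2.29×10^12)²) = 5.438 W m^-2.
Unperturbed T_e = [5.438·(1−0.44)/(4σ)]^¼ = 60.53 K.
TOA radiative forcing: ΔF = −S·Δα/4 = −5.438·(+0.011)/4 = -0.01495 W m^-2.
Linearising σT⁴ gives d(σT⁴)/dT = 4σT_e³ = 0.05031 W m^-2 per K.
So ΔT₀ = -0.01495/0.05031 = -0.297 K.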